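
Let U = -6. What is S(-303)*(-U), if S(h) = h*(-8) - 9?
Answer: 14490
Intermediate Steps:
S(h) = -9 - 8*h (S(h) = -8*h - 9 = -9 - 8*h)
S(-303)*(-U) = (-9 - 8*(-303))*(-1*(-6)) = (-9 + 2424)*6 = 2415*6 = 14490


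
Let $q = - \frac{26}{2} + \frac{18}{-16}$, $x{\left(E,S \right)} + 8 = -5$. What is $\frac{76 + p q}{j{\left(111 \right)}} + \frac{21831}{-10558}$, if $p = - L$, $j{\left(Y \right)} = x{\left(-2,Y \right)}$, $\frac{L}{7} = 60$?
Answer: $- \frac{31860773}{68627} \approx -464.26$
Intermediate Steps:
$L = 420$ ($L = 7 \cdot 60 = 420$)
$x{\left(E,S \right)} = -13$ ($x{\left(E,S \right)} = -8 - 5 = -13$)
$j{\left(Y \right)} = -13$
$q = - \frac{113}{8}$ ($q = \left(-26\right) \frac{1}{2} + 18 \left(- \frac{1}{16}\right) = -13 - \frac{9}{8} = - \frac{113}{8} \approx -14.125$)
$p = -420$ ($p = \left(-1\right) 420 = -420$)
$\frac{76 + p q}{j{\left(111 \right)}} + \frac{21831}{-10558} = \frac{76 - - \frac{11865}{2}}{-13} + \frac{21831}{-10558} = \left(76 + \frac{11865}{2}\right) \left(- \frac{1}{13}\right) + 21831 \left(- \frac{1}{10558}\right) = \frac{12017}{2} \left(- \frac{1}{13}\right) - \frac{21831}{10558} = - \frac{12017}{26} - \frac{21831}{10558} = - \frac{31860773}{68627}$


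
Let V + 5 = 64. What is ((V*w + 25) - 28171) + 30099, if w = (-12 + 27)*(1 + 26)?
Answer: 25848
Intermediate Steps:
V = 59 (V = -5 + 64 = 59)
w = 405 (w = 15*27 = 405)
((V*w + 25) - 28171) + 30099 = ((59*405 + 25) - 28171) + 30099 = ((23895 + 25) - 28171) + 30099 = (23920 - 28171) + 30099 = -4251 + 30099 = 25848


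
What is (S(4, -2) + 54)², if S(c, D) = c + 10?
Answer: 4624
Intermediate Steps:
S(c, D) = 10 + c
(S(4, -2) + 54)² = ((10 + 4) + 54)² = (14 + 54)² = 68² = 4624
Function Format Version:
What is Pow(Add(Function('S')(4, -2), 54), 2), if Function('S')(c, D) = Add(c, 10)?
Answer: 4624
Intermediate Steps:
Function('S')(c, D) = Add(10, c)
Pow(Add(Function('S')(4, -2), 54), 2) = Pow(Add(Add(10, 4), 54), 2) = Pow(Add(14, 54), 2) = Pow(68, 2) = 4624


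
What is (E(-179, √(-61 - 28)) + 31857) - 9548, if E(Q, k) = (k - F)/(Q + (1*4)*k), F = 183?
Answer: 746603798/33465 + 553*I*√89/33465 ≈ 22310.0 + 0.15589*I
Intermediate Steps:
E(Q, k) = (-183 + k)/(Q + 4*k) (E(Q, k) = (k - 1*183)/(Q + (1*4)*k) = (k - 183)/(Q + 4*k) = (-183 + k)/(Q + 4*k))
(E(-179, √(-61 - 28)) + 31857) - 9548 = ((-183 + √(-61 - 28))/(-179 + 4*√(-61 - 28)) + 31857) - 9548 = ((-183 + √(-89))/(-179 + 4*√(-89)) + 31857) - 9548 = ((-183 + I*√89)/(-179 + 4*(I*√89)) + 31857) - 9548 = ((-183 + I*√89)/(-179 + 4*I*√89) + 31857) - 9548 = (31857 + (-183 + I*√89)/(-179 + 4*I*√89)) - 9548 = 22309 + (-183 + I*√89)/(-179 + 4*I*√89)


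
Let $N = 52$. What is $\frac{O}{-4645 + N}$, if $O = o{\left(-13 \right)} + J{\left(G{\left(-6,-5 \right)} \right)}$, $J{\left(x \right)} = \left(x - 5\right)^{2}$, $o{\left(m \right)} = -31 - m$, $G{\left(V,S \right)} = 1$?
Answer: $\frac{2}{4593} \approx 0.00043545$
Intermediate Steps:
$J{\left(x \right)} = \left(-5 + x\right)^{2}$
$O = -2$ ($O = \left(-31 - -13\right) + \left(-5 + 1\right)^{2} = \left(-31 + 13\right) + \left(-4\right)^{2} = -18 + 16 = -2$)
$\frac{O}{-4645 + N} = - \frac{2}{-4645 + 52} = - \frac{2}{-4593} = \left(-2\right) \left(- \frac{1}{4593}\right) = \frac{2}{4593}$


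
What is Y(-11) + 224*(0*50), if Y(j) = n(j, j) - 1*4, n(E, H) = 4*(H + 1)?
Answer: -44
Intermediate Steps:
n(E, H) = 4 + 4*H (n(E, H) = 4*(1 + H) = 4 + 4*H)
Y(j) = 4*j (Y(j) = (4 + 4*j) - 1*4 = (4 + 4*j) - 4 = 4*j)
Y(-11) + 224*(0*50) = 4*(-11) + 224*(0*50) = -44 + 224*0 = -44 + 0 = -44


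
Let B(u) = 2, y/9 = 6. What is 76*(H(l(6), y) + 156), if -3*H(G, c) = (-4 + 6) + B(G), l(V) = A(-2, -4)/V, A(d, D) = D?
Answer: 35264/3 ≈ 11755.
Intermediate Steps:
y = 54 (y = 9*6 = 54)
l(V) = -4/V
H(G, c) = -4/3 (H(G, c) = -((-4 + 6) + 2)/3 = -(2 + 2)/3 = -⅓*4 = -4/3)
76*(H(l(6), y) + 156) = 76*(-4/3 + 156) = 76*(464/3) = 35264/3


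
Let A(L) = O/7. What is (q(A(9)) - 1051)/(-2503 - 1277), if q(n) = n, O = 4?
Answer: 817/2940 ≈ 0.27789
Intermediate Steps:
A(L) = 4/7
(q(A(9)) - 1051)/(-2503 - 1277) = (4/7 - 1051)/(-2503 - 1277) = -7353/7/(-3780) = -7353/7*(-1/3780) = 817/2940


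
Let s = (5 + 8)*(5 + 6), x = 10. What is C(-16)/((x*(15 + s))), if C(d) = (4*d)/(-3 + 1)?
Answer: 8/395 ≈ 0.020253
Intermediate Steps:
C(d) = -2*d (C(d) = (4*d)/(-2) = (4*d)*(-½) = -2*d)
s = 143 (s = 13*11 = 143)
C(-16)/((x*(15 + s))) = (-2*(-16))/((10*(15 + 143))) = 32/((10*158)) = 32/1580 = 32*(1/1580) = 8/395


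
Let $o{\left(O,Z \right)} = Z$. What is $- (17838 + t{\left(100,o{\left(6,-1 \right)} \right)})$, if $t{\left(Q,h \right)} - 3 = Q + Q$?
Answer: $-18041$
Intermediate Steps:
$t{\left(Q,h \right)} = 3 + 2 Q$ ($t{\left(Q,h \right)} = 3 + \left(Q + Q\right) = 3 + 2 Q$)
$- (17838 + t{\left(100,o{\left(6,-1 \right)} \right)}) = - (17838 + \left(3 + 2 \cdot 100\right)) = - (17838 + \left(3 + 200\right)) = - (17838 + 203) = \left(-1\right) 18041 = -18041$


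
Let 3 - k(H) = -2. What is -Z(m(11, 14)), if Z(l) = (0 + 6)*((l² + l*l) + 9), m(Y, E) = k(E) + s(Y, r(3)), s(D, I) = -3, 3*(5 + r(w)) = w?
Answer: -102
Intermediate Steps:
k(H) = 5 (k(H) = 3 - 1*(-2) = 3 + 2 = 5)
r(w) = -5 + w/3
m(Y, E) = 2 (m(Y, E) = 5 - 3 = 2)
Z(l) = 54 + 12*l² (Z(l) = 6*((l² + l²) + 9) = 6*(2*l² + 9) = 6*(9 + 2*l²) = 54 + 12*l²)
-Z(m(11, 14)) = -(54 + 12*2²) = -(54 + 12*4) = -(54 + 48) = -1*102 = -102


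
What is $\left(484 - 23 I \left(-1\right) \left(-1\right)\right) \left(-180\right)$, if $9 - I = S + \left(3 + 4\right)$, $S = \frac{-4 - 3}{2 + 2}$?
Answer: $-71595$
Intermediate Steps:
$S = - \frac{7}{4} \approx -1.75$
$I = \frac{15}{4}$ ($I = 9 - \left(- \frac{7}{4} + \left(3 + 4\right)\right) = 9 - \left(- \frac{7}{4} + 7\right) = 9 - \frac{21}{4} = \frac{15}{4} \approx 3.75$)
$\left(484 - 23 I \left(-1\right) \left(-1\right)\right) \left(-180\right) = \left(484 - 23 \cdot \frac{15}{4} \left(-1\right) \left(-1\right)\right) \left(-180\right) = \left(484 - 23 \left(\left(- \frac{15}{4}\right) \left(-1\right)\right)\right) \left(-180\right) = \left(484 - \frac{345}{4}\right) \left(-180\right) = \frac{1591}{4} \left(-180\right) = -71595$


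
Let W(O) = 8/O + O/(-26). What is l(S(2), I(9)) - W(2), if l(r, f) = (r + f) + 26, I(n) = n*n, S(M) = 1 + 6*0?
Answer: 1353/13 ≈ 104.08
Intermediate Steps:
S(M) = 1 (S(M) = 1 + 0 = 1)
I(n) = n²
l(r, f) = 26 + f + r (l(r, f) = (f + r) + 26 = 26 + f + r)
W(O) = 8/O - O/26 (W(O) = 8/O + O*(-1/26) = 8/O - O/26)
l(S(2), I(9)) - W(2) = (26 + 9² + 1) - (8/2 - 1/26*2) = (26 + 81 + 1) - (8*(½) - 1/13) = 108 - (4 - 1/13) = 108 - 1*51/13 = 108 - 51/13 = 1353/13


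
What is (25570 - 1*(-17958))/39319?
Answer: 43528/39319 ≈ 1.1070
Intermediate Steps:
(25570 - 1*(-17958))/39319 = (25570 + 17958)*(1/39319) = 43528*(1/39319) = 43528/39319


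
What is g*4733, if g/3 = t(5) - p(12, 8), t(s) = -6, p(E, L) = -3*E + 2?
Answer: 397572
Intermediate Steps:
p(E, L) = 2 - 3*E
g = 84 (g = 3*(-6 - (2 - 3*12)) = 3*(-6 - (2 - 36)) = 3*(-6 - 1*(-34)) = 3*(-6 + 34) = 3*28 = 84)
g*4733 = 84*4733 = 397572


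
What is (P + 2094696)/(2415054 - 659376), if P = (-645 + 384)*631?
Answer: 643335/585226 ≈ 1.0993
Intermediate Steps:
P = -164691 (P = -261*631 = -164691)
(P + 2094696)/(2415054 - 659376) = (-164691 + 2094696)/(2415054 - 659376) = 1930005/1755678 = 1930005*(1/1755678) = 643335/585226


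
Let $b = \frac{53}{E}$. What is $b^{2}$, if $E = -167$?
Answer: $\frac{2809}{27889} \approx 0.10072$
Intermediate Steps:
$b = - \frac{53}{167}$ ($b = \frac{53}{-167} = 53 \left(- \frac{1}{167}\right) = - \frac{53}{167} \approx -0.31737$)
$b^{2} = \left(- \frac{53}{167}\right)^{2} = \frac{2809}{27889}$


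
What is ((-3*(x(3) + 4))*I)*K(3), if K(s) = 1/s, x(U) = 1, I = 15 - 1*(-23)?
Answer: -190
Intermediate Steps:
I = 38 (I = 15 + 23 = 38)
((-3*(x(3) + 4))*I)*K(3) = (-3*(1 + 4)*38)/3 = (-3*5*38)*(1/3) = -15*38*(1/3) = -570*1/3 = -190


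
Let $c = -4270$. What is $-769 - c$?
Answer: $3501$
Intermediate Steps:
$-769 - c = -769 - -4270 = -769 + 4270 = 3501$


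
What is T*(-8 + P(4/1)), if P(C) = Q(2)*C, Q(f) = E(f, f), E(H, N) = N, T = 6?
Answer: 0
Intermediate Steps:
Q(f) = f
P(C) = 2*C
T*(-8 + P(4/1)) = 6*(-8 + 2*(4/1)) = 6*(-8 + 2*(4*1)) = 6*(-8 + 2*4) = 6*(-8 + 8) = 6*0 = 0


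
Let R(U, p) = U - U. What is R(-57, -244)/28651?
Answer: 0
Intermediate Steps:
R(U, p) = 0
R(-57, -244)/28651 = 0/28651 = 0*(1/28651) = 0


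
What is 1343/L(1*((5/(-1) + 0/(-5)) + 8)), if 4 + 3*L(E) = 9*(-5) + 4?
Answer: -1343/15 ≈ -89.533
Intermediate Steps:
L(E) = -15 (L(E) = -4/3 + (9*(-5) + 4)/3 = -4/3 + (-45 + 4)/3 = -4/3 + (⅓)*(-41) = -4/3 - 41/3 = -15)
1343/L(1*((5/(-1) + 0/(-5)) + 8)) = 1343/(-15) = 1343*(-1/15) = -1343/15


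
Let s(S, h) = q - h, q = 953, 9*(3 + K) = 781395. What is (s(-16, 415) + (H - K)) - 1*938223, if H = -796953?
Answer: -5464370/3 ≈ -1.8215e+6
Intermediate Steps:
K = 260456/3 (K = -3 + (1/9)*781395 = -3 + 260465/3 = 260456/3 ≈ 86819.)
s(S, h) = 953 - h
(s(-16, 415) + (H - K)) - 1*938223 = ((953 - 1*415) + (-796953 - 1*260456/3)) - 1*938223 = ((953 - 415) + (-796953 - 260456/3)) - 938223 = (538 - 2651315/3) - 938223 = -2649701/3 - 938223 = -5464370/3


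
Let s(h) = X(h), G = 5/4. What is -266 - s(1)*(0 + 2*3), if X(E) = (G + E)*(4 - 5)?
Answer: -505/2 ≈ -252.50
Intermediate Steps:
G = 5/4 (G = 5*(¼) = 5/4 ≈ 1.2500)
X(E) = -5/4 - E (X(E) = (5/4 + E)*(4 - 5) = (5/4 + E)*(-1) = -5/4 - E)
s(h) = -5/4 - h
-266 - s(1)*(0 + 2*3) = -266 - (-5/4 - 1*1)*(0 + 2*3) = -266 - (-5/4 - 1)*(0 + 6) = -266 - (-9)*6/4 = -266 - 1*(-27/2) = -266 + 27/2 = -505/2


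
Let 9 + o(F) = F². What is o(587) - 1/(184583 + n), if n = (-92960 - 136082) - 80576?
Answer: 43082059601/125035 ≈ 3.4456e+5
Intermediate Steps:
n = -309618 (n = -229042 - 80576 = -309618)
o(F) = -9 + F²
o(587) - 1/(184583 + n) = (-9 + 587²) - 1/(184583 - 309618) = (-9 + 344569) - 1/(-125035) = 344560 - 1*(-1/125035) = 344560 + 1/125035 = 43082059601/125035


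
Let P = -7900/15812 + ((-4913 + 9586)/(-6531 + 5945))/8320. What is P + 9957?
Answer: 191890921961551/19272930560 ≈ 9956.5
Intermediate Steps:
P = -9647624369/19272930560 (P = -7900*1/15812 + (4673/(-586))*(1/8320) = -1975/3953 + (4673*(-1/586))*(1/8320) = -1975/3953 - 4673/586*1/8320 = -1975/3953 - 4673/4875520 = -9647624369/19272930560 ≈ -0.50058)
P + 9957 = -9647624369/19272930560 + 9957 = 191890921961551/19272930560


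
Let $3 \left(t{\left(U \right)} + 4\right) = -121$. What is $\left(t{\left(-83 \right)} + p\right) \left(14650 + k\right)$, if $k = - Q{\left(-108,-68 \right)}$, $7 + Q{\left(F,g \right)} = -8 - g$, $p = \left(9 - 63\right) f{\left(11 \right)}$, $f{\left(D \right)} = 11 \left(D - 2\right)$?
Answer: $- \frac{236048087}{3} \approx -7.8683 \cdot 10^{7}$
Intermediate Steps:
$t{\left(U \right)} = - \frac{133}{3}$ ($t{\left(U \right)} = -4 + \frac{1}{3} \left(-121\right) = -4 - \frac{121}{3} = - \frac{133}{3}$)
$f{\left(D \right)} = -22 + 11 D$ ($f{\left(D \right)} = 11 \left(-2 + D\right) = -22 + 11 D$)
$p = -5346$ ($p = \left(9 - 63\right) \left(-22 + 11 \cdot 11\right) = - 54 \left(-22 + 121\right) = \left(-54\right) 99 = -5346$)
$Q{\left(F,g \right)} = -15 - g$ ($Q{\left(F,g \right)} = -7 - \left(8 + g\right) = -15 - g$)
$k = -53$ ($k = - (-15 - -68) = - (-15 + 68) = \left(-1\right) 53 = -53$)
$\left(t{\left(-83 \right)} + p\right) \left(14650 + k\right) = \left(- \frac{133}{3} - 5346\right) \left(14650 - 53\right) = \left(- \frac{16171}{3}\right) 14597 = - \frac{236048087}{3}$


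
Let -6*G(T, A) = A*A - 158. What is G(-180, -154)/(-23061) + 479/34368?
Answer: 145986443/792560448 ≈ 0.18420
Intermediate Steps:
G(T, A) = 79/3 - A²/6 (G(T, A) = -(A*A - 158)/6 = -(A² - 158)/6 = -(-158 + A²)/6 = 79/3 - A²/6)
G(-180, -154)/(-23061) + 479/34368 = (79/3 - ⅙*(-154)²)/(-23061) + 479/34368 = (79/3 - ⅙*23716)*(-1/23061) + 479*(1/34368) = (79/3 - 11858/3)*(-1/23061) + 479/34368 = -11779/3*(-1/23061) + 479/34368 = 11779/69183 + 479/34368 = 145986443/792560448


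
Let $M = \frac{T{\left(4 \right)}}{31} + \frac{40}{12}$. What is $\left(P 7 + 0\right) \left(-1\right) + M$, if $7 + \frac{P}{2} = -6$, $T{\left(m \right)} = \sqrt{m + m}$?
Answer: $\frac{556}{3} + \frac{2 \sqrt{2}}{31} \approx 185.42$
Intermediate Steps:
$T{\left(m \right)} = \sqrt{2} \sqrt{m}$ ($T{\left(m \right)} = \sqrt{2 m} = \sqrt{2} \sqrt{m}$)
$P = -26$ ($P = -14 + 2 \left(-6\right) = -14 - 12 = -26$)
$M = \frac{10}{3} + \frac{2 \sqrt{2}}{31}$ ($M = \frac{\sqrt{2} \sqrt{4}}{31} + \frac{40}{12} = \sqrt{2} \cdot 2 \cdot \frac{1}{31} + 40 \cdot \frac{1}{12} = 2 \sqrt{2} \cdot \frac{1}{31} + \frac{10}{3} = \frac{2 \sqrt{2}}{31} + \frac{10}{3} = \frac{10}{3} + \frac{2 \sqrt{2}}{31} \approx 3.4246$)
$\left(P 7 + 0\right) \left(-1\right) + M = \left(\left(-26\right) 7 + 0\right) \left(-1\right) + \left(\frac{10}{3} + \frac{2 \sqrt{2}}{31}\right) = \left(-182 + 0\right) \left(-1\right) + \left(\frac{10}{3} + \frac{2 \sqrt{2}}{31}\right) = \left(-182\right) \left(-1\right) + \left(\frac{10}{3} + \frac{2 \sqrt{2}}{31}\right) = 182 + \left(\frac{10}{3} + \frac{2 \sqrt{2}}{31}\right) = \frac{556}{3} + \frac{2 \sqrt{2}}{31}$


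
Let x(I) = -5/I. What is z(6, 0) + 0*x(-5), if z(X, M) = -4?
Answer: -4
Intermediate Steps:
z(6, 0) + 0*x(-5) = -4 + 0*(-5/(-5)) = -4 + 0*(-5*(-⅕)) = -4 + 0*1 = -4 + 0 = -4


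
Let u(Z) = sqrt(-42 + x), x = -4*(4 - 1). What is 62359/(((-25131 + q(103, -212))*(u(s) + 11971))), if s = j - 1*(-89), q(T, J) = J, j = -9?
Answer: -746499589/3631775953985 + 187077*I*sqrt(6)/3631775953985 ≈ -0.00020555 + 1.2618e-7*I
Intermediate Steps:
x = -12 (x = -4*3 = -12)
s = 80 (s = -9 - 1*(-89) = -9 + 89 = 80)
u(Z) = 3*I*sqrt(6) (u(Z) = sqrt(-42 - 12) = sqrt(-54) = 3*I*sqrt(6))
62359/(((-25131 + q(103, -212))*(u(s) + 11971))) = 62359/(((-25131 - 212)*(3*I*sqrt(6) + 11971))) = 62359/((-25343*(11971 + 3*I*sqrt(6)))) = 62359/(-303381053 - 76029*I*sqrt(6))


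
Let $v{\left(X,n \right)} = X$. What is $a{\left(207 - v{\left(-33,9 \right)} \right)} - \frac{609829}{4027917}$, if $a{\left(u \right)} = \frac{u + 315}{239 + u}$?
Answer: $\frac{1943385844}{1929372243} \approx 1.0073$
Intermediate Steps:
$a{\left(u \right)} = \frac{315 + u}{239 + u}$
$a{\left(207 - v{\left(-33,9 \right)} \right)} - \frac{609829}{4027917} = \frac{315 + \left(207 - -33\right)}{239 + \left(207 - -33\right)} - \frac{609829}{4027917} = \frac{315 + \left(207 + 33\right)}{239 + \left(207 + 33\right)} - 609829 \cdot \frac{1}{4027917} = \frac{315 + 240}{239 + 240} - \frac{609829}{4027917} = \frac{1}{479} \cdot 555 - \frac{609829}{4027917} = \frac{555}{479} - \frac{609829}{4027917} = \frac{1943385844}{1929372243}$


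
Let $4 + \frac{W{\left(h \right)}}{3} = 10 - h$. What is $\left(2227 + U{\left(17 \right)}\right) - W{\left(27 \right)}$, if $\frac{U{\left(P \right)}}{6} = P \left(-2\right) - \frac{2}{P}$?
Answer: $\frac{35450}{17} \approx 2085.3$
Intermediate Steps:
$W{\left(h \right)} = 18 - 3 h$ ($W{\left(h \right)} = -12 + 3 \left(10 - h\right) = -12 - \left(-30 + 3 h\right) = 18 - 3 h$)
$U{\left(P \right)} = - 12 P - \frac{12}{P}$ ($U{\left(P \right)} = 6 \left(P \left(-2\right) - \frac{2}{P}\right) = 6 \left(- 2 P - \frac{2}{P}\right) = - 12 P - \frac{12}{P}$)
$\left(2227 + U{\left(17 \right)}\right) - W{\left(27 \right)} = \left(2227 - \left(204 + \frac{12}{17}\right)\right) - \left(18 - 81\right) = \left(2227 - \frac{3480}{17}\right) - \left(18 - 81\right) = \left(2227 - \frac{3480}{17}\right) - -63 = \left(2227 - \frac{3480}{17}\right) + 63 = \frac{34379}{17} + 63 = \frac{35450}{17}$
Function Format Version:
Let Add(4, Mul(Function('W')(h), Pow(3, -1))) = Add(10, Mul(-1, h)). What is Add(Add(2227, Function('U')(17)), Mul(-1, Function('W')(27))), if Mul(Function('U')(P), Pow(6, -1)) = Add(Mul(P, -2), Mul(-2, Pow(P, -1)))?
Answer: Rational(35450, 17) ≈ 2085.3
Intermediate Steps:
Function('W')(h) = Add(18, Mul(-3, h)) (Function('W')(h) = Add(-12, Mul(3, Add(10, Mul(-1, h)))) = Add(-12, Add(30, Mul(-3, h))) = Add(18, Mul(-3, h)))
Function('U')(P) = Add(Mul(-12, P), Mul(-12, Pow(P, -1))) (Function('U')(P) = Mul(6, Add(Mul(P, -2), Mul(-2, Pow(P, -1)))) = Mul(6, Add(Mul(-2, P), Mul(-2, Pow(P, -1)))) = Add(Mul(-12, P), Mul(-12, Pow(P, -1))))
Add(Add(2227, Function('U')(17)), Mul(-1, Function('W')(27))) = Add(Add(2227, Add(Mul(-12, 17), Mul(-12, Pow(17, -1)))), Mul(-1, Add(18, Mul(-3, 27)))) = Add(Add(2227, Add(-204, Mul(-12, Rational(1, 17)))), Mul(-1, Add(18, -81))) = Add(Add(2227, Add(-204, Rational(-12, 17))), Mul(-1, -63)) = Add(Add(2227, Rational(-3480, 17)), 63) = Add(Rational(34379, 17), 63) = Rational(35450, 17)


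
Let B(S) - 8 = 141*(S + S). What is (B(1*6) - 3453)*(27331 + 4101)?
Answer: -55100296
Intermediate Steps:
B(S) = 8 + 282*S (B(S) = 8 + 141*(S + S) = 8 + 141*(2*S) = 8 + 282*S)
(B(1*6) - 3453)*(27331 + 4101) = ((8 + 282*(1*6)) - 3453)*(27331 + 4101) = ((8 + 282*6) - 3453)*31432 = ((8 + 1692) - 3453)*31432 = (1700 - 3453)*31432 = -1753*31432 = -55100296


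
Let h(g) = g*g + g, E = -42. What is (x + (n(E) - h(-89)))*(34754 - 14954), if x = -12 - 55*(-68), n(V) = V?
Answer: -82090800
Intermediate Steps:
h(g) = g + g**2 (h(g) = g**2 + g = g + g**2)
x = 3728 (x = -12 + 3740 = 3728)
(x + (n(E) - h(-89)))*(34754 - 14954) = (3728 + (-42 - (-89)*(1 - 89)))*(34754 - 14954) = (3728 + (-42 - (-89)*(-88)))*19800 = (3728 + (-42 - 1*7832))*19800 = (3728 + (-42 - 7832))*19800 = (3728 - 7874)*19800 = -4146*19800 = -82090800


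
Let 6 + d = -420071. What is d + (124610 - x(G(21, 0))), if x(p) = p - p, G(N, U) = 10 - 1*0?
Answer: -295467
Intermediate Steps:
d = -420077 (d = -6 - 420071 = -420077)
G(N, U) = 10 (G(N, U) = 10 + 0 = 10)
x(p) = 0
d + (124610 - x(G(21, 0))) = -420077 + (124610 - 1*0) = -420077 + (124610 + 0) = -420077 + 124610 = -295467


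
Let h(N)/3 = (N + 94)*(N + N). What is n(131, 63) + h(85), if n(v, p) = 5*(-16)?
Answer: 91210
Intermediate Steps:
n(v, p) = -80
h(N) = 6*N*(94 + N) (h(N) = 3*((N + 94)*(N + N)) = 3*((94 + N)*(2*N)) = 3*(2*N*(94 + N)) = 6*N*(94 + N))
n(131, 63) + h(85) = -80 + 6*85*(94 + 85) = -80 + 6*85*179 = -80 + 91290 = 91210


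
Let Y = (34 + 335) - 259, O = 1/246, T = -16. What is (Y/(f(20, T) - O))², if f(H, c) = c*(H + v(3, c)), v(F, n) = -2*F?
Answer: 29289744/121462441 ≈ 0.24114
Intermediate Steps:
f(H, c) = c*(-6 + H) (f(H, c) = c*(H - 2*3) = c*(H - 6) = c*(-6 + H))
O = 1/246 ≈ 0.0040650
Y = 110 (Y = 369 - 259 = 110)
(Y/(f(20, T) - O))² = (110/(-16*(-6 + 20) - 1*1/246))² = (110/(-16*14 - 1/246))² = (110/(-224 - 1/246))² = (110/(-55105/246))² = (110*(-246/55105))² = (-5412/11021)² = 29289744/121462441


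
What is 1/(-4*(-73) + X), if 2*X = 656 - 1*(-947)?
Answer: 2/2187 ≈ 0.00091449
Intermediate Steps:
X = 1603/2 (X = (656 - 1*(-947))/2 = (656 + 947)/2 = (½)*1603 = 1603/2 ≈ 801.50)
1/(-4*(-73) + X) = 1/(-4*(-73) + 1603/2) = 1/(292 + 1603/2) = 1/(2187/2) = 2/2187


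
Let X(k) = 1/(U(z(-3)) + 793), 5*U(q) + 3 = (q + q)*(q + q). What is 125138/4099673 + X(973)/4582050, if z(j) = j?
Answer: 458481506990513/15020411373052140 ≈ 0.030524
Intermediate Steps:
U(q) = -3/5 + 4*q**2/5 (U(q) = -3/5 + ((q + q)*(q + q))/5 = -3/5 + ((2*q)*(2*q))/5 = -3/5 + (4*q**2)/5 = -3/5 + 4*q**2/5)
X(k) = 5/3998 (X(k) = 1/((-3/5 + (4/5)*(-3)**2) + 793) = 1/((-3/5 + (4/5)*9) + 793) = 1/((-3/5 + 36/5) + 793) = 1/(33/5 + 793) = 1/(3998/5) = 5/3998)
125138/4099673 + X(973)/4582050 = 125138/4099673 + (5/3998)/4582050 = 125138*(1/4099673) + (5/3998)*(1/4582050) = 125138/4099673 + 1/3663807180 = 458481506990513/15020411373052140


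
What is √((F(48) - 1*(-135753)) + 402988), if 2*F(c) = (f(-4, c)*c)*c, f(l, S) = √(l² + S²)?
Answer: √(538741 + 4608*√145) ≈ 770.86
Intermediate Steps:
f(l, S) = √(S² + l²)
F(c) = c²*√(16 + c²)/2 (F(c) = ((√(c² + (-4)²)*c)*c)/2 = ((√(c² + 16)*c)*c)/2 = ((√(16 + c²)*c)*c)/2 = ((c*√(16 + c²))*c)/2 = (c²*√(16 + c²))/2 = c²*√(16 + c²)/2)
√((F(48) - 1*(-135753)) + 402988) = √(((½)*48²*√(16 + 48²) - 1*(-135753)) + 402988) = √(((½)*2304*√(16 + 2304) + 135753) + 402988) = √(((½)*2304*√2320 + 135753) + 402988) = √(((½)*2304*(4*√145) + 135753) + 402988) = √((4608*√145 + 135753) + 402988) = √((135753 + 4608*√145) + 402988) = √(538741 + 4608*√145)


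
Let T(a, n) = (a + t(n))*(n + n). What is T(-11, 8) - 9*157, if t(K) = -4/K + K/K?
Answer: -1581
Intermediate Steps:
t(K) = 1 - 4/K (t(K) = -4/K + 1 = 1 - 4/K)
T(a, n) = 2*n*(a + (-4 + n)/n) (T(a, n) = (a + (-4 + n)/n)*(n + n) = (a + (-4 + n)/n)*(2*n) = 2*n*(a + (-4 + n)/n))
T(-11, 8) - 9*157 = (-8 + 2*8 + 2*(-11)*8) - 9*157 = (-8 + 16 - 176) - 1413 = -168 - 1413 = -1581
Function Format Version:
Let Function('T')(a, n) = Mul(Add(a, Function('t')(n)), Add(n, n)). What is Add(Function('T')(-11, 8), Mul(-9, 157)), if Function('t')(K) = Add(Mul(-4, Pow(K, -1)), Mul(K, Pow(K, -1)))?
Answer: -1581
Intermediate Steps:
Function('t')(K) = Add(1, Mul(-4, Pow(K, -1))) (Function('t')(K) = Add(Mul(-4, Pow(K, -1)), 1) = Add(1, Mul(-4, Pow(K, -1))))
Function('T')(a, n) = Mul(2, n, Add(a, Mul(Pow(n, -1), Add(-4, n)))) (Function('T')(a, n) = Mul(Add(a, Mul(Pow(n, -1), Add(-4, n))), Add(n, n)) = Mul(Add(a, Mul(Pow(n, -1), Add(-4, n))), Mul(2, n)) = Mul(2, n, Add(a, Mul(Pow(n, -1), Add(-4, n)))))
Add(Function('T')(-11, 8), Mul(-9, 157)) = Add(Add(-8, Mul(2, 8), Mul(2, -11, 8)), Mul(-9, 157)) = Add(Add(-8, 16, -176), -1413) = Add(-168, -1413) = -1581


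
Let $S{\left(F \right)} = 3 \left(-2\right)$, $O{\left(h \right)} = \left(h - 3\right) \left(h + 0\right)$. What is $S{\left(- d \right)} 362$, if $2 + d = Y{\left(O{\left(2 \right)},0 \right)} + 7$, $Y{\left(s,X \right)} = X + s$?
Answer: $-2172$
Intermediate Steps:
$O{\left(h \right)} = h \left(-3 + h\right)$ ($O{\left(h \right)} = \left(-3 + h\right) h = h \left(-3 + h\right)$)
$d = 3$ ($d = -2 + \left(\left(0 + 2 \left(-3 + 2\right)\right) + 7\right) = -2 + \left(\left(0 + 2 \left(-1\right)\right) + 7\right) = -2 + \left(\left(0 - 2\right) + 7\right) = -2 + \left(-2 + 7\right) = -2 + 5 = 3$)
$S{\left(F \right)} = -6$
$S{\left(- d \right)} 362 = \left(-6\right) 362 = -2172$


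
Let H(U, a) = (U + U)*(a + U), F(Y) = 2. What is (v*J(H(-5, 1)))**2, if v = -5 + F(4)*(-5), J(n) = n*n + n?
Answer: 605160000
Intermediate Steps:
H(U, a) = 2*U*(U + a) (H(U, a) = (2*U)*(U + a) = 2*U*(U + a))
J(n) = n + n**2 (J(n) = n**2 + n = n + n**2)
v = -15 (v = -5 + 2*(-5) = -5 - 10 = -15)
(v*J(H(-5, 1)))**2 = (-15*2*(-5)*(-5 + 1)*(1 + 2*(-5)*(-5 + 1)))**2 = (-15*2*(-5)*(-4)*(1 + 2*(-5)*(-4)))**2 = (-600*(1 + 40))**2 = (-600*41)**2 = (-15*1640)**2 = (-24600)**2 = 605160000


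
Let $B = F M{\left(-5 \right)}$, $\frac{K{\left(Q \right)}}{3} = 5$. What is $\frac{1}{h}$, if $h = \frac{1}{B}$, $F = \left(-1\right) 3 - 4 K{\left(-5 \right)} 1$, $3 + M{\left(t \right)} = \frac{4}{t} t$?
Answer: $180$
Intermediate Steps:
$M{\left(t \right)} = 1$ ($M{\left(t \right)} = -3 + \frac{4}{t} t = -3 + 4 = 1$)
$K{\left(Q \right)} = 15$ ($K{\left(Q \right)} = 3 \cdot 5 = 15$)
$F = 180$ ($F = \left(-1\right) 3 \left(-4\right) 15 \cdot 1 = - 3 \left(\left(-60\right) 1\right) = \left(-3\right) \left(-60\right) = 180$)
$B = 180$ ($B = 180 \cdot 1 = 180$)
$h = \frac{1}{180} \approx 0.0055556$
$\frac{1}{h} = \frac{1}{\frac{1}{180}} = 180$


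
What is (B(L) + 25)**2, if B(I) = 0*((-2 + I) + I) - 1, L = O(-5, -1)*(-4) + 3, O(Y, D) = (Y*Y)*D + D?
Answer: 576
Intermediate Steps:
O(Y, D) = D + D*Y**2 (O(Y, D) = Y**2*D + D = D*Y**2 + D = D + D*Y**2)
L = 107 (L = -(1 + (-5)**2)*(-4) + 3 = -(1 + 25)*(-4) + 3 = -1*26*(-4) + 3 = -26*(-4) + 3 = 104 + 3 = 107)
B(I) = -1 (B(I) = 0*(-2 + 2*I) - 1 = 0 - 1 = -1)
(B(L) + 25)**2 = (-1 + 25)**2 = 24**2 = 576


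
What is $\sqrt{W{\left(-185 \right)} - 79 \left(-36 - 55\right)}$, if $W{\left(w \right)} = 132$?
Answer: $\sqrt{7321} \approx 85.563$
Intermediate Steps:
$\sqrt{W{\left(-185 \right)} - 79 \left(-36 - 55\right)} = \sqrt{132 - 79 \left(-36 - 55\right)} = \sqrt{132 - -7189} = \sqrt{132 + 7189} = \sqrt{7321}$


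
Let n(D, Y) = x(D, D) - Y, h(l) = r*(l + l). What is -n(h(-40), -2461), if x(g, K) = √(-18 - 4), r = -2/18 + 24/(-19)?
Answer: -2461 - I*√22 ≈ -2461.0 - 4.6904*I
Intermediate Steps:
r = -235/171 (r = -2*1/18 + 24*(-1/19) = -⅑ - 24/19 = -235/171 ≈ -1.3743)
x(g, K) = I*√22 (x(g, K) = √(-22) = I*√22)
h(l) = -470*l/171 (h(l) = -235*(l + l)/171 = -470*l/171)
n(D, Y) = -Y + I*√22 (n(D, Y) = I*√22 - Y = -Y + I*√22)
-n(h(-40), -2461) = -(-1*(-2461) + I*√22) = -(2461 + I*√22) = -2461 - I*√22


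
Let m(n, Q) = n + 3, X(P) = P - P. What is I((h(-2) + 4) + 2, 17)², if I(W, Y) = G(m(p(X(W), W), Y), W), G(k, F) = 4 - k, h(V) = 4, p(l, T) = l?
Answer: 1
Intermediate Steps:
X(P) = 0
m(n, Q) = 3 + n
I(W, Y) = 1 (I(W, Y) = 4 - (3 + 0) = 4 - 1*3 = 4 - 3 = 1)
I((h(-2) + 4) + 2, 17)² = 1² = 1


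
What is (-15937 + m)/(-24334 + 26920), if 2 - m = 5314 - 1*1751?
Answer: -9749/1293 ≈ -7.5398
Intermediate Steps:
m = -3561 (m = 2 - (5314 - 1*1751) = 2 - (5314 - 1751) = 2 - 1*3563 = 2 - 3563 = -3561)
(-15937 + m)/(-24334 + 26920) = (-15937 - 3561)/(-24334 + 26920) = -19498/2586 = -19498*1/2586 = -9749/1293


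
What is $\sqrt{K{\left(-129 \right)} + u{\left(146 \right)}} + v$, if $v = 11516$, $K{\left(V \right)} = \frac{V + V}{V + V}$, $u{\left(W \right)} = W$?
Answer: $11516 + 7 \sqrt{3} \approx 11528.0$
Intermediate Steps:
$K{\left(V \right)} = 1$ ($K{\left(V \right)} = \frac{2 V}{2 V} = 2 V \frac{1}{2 V} = 1$)
$\sqrt{K{\left(-129 \right)} + u{\left(146 \right)}} + v = \sqrt{1 + 146} + 11516 = \sqrt{147} + 11516 = 7 \sqrt{3} + 11516 = 11516 + 7 \sqrt{3}$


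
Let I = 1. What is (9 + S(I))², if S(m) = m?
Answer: 100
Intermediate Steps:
(9 + S(I))² = (9 + 1)² = 10² = 100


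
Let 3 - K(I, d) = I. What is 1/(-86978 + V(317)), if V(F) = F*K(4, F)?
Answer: -1/87295 ≈ -1.1455e-5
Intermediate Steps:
K(I, d) = 3 - I
V(F) = -F (V(F) = F*(3 - 1*4) = F*(3 - 4) = F*(-1) = -F)
1/(-86978 + V(317)) = 1/(-86978 - 1*317) = 1/(-86978 - 317) = 1/(-87295) = -1/87295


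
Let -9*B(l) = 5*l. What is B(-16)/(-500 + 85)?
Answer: -16/747 ≈ -0.021419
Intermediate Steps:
B(l) = -5*l/9
B(-16)/(-500 + 85) = (-5/9*(-16))/(-500 + 85) = (80/9)/(-415) = (80/9)*(-1/415) = -16/747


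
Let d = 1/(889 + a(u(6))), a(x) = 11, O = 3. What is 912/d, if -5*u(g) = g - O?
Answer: 820800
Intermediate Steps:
u(g) = ⅗ - g/5 (u(g) = -(g - 1*3)/5 = -(g - 3)/5 = -(-3 + g)/5 = ⅗ - g/5)
d = 1/900 (d = 1/(889 + 11) = 1/900 ≈ 0.0011111)
912/d = 912/(1/900) = 912*900 = 820800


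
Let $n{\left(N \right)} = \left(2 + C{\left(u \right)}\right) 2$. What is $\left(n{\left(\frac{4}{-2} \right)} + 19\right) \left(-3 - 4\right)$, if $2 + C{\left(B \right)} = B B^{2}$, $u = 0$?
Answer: $-133$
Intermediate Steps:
$C{\left(B \right)} = -2 + B^{3}$ ($C{\left(B \right)} = -2 + B B^{2} = -2 + B^{3}$)
$n{\left(N \right)} = 0$ ($n{\left(N \right)} = \left(2 - \left(2 - 0^{3}\right)\right) 2 = \left(2 + \left(-2 + 0\right)\right) 2 = \left(2 - 2\right) 2 = 0 \cdot 2 = 0$)
$\left(n{\left(\frac{4}{-2} \right)} + 19\right) \left(-3 - 4\right) = \left(0 + 19\right) \left(-3 - 4\right) = 19 \left(-3 - 4\right) = 19 \left(-7\right) = -133$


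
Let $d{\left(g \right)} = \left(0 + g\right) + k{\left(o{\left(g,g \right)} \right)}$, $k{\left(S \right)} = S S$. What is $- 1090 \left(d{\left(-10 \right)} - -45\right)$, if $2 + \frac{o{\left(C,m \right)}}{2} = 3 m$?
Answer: $-4502790$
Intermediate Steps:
$o{\left(C,m \right)} = -4 + 6 m$ ($o{\left(C,m \right)} = -4 + 2 \cdot 3 m = -4 + 6 m$)
$k{\left(S \right)} = S^{2}$
$d{\left(g \right)} = g + \left(-4 + 6 g\right)^{2}$ ($d{\left(g \right)} = \left(0 + g\right) + \left(-4 + 6 g\right)^{2} = g + \left(-4 + 6 g\right)^{2}$)
$- 1090 \left(d{\left(-10 \right)} - -45\right) = - 1090 \left(\left(-10 + 4 \left(-2 + 3 \left(-10\right)\right)^{2}\right) - -45\right) = - 1090 \left(\left(-10 + 4 \left(-2 - 30\right)^{2}\right) + 45\right) = - 1090 \left(\left(-10 + 4 \left(-32\right)^{2}\right) + 45\right) = - 1090 \left(\left(-10 + 4 \cdot 1024\right) + 45\right) = - 1090 \left(\left(-10 + 4096\right) + 45\right) = - 1090 \left(4086 + 45\right) = \left(-1090\right) 4131 = -4502790$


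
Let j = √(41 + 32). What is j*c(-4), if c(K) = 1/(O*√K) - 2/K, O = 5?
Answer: √73*(5 - I)/10 ≈ 4.272 - 0.8544*I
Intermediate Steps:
c(K) = -2/K + 1/(5*√K) (c(K) = 1/(5*√K) - 2/K = -2/K + 1/(5*√K))
j = √73 ≈ 8.5440
j*c(-4) = √73*(-2/(-4) + 1/(5*√(-4))) = √73*(-2*(-¼) + (-I/2)/5) = √73*(½ - I/10)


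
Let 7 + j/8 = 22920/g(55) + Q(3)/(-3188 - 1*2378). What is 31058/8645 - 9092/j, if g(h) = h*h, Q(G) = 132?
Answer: -272952825923/133081130 ≈ -2051.0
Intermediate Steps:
g(h) = h²
j = 61576/13915 (j = -56 + 8*(22920/(55²) + 132/(-3188 - 1*2378)) = -56 + 8*(22920/3025 + 132/(-3188 - 2378)) = -56 + 8*(22920*(1/3025) + 132/(-5566)) = -56 + 8*(4584/605 + 132*(-1/5566)) = -56 + 8*(4584/605 - 6/253) = -56 + 8*(105102/13915) = -56 + 840816/13915 = 61576/13915 ≈ 4.4252)
31058/8645 - 9092/j = 31058/8645 - 9092/61576/13915 = 31058*(1/8645) - 9092*13915/61576 = 31058/8645 - 31628795/15394 = -272952825923/133081130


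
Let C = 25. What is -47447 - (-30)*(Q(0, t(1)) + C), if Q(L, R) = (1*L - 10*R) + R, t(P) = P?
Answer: -46967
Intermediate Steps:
Q(L, R) = L - 9*R (Q(L, R) = (L - 10*R) + R = L - 9*R)
-47447 - (-30)*(Q(0, t(1)) + C) = -47447 - (-30)*((0 - 9*1) + 25) = -47447 - (-30)*((0 - 9) + 25) = -47447 - (-30)*(-9 + 25) = -47447 - (-30)*16 = -47447 - 1*(-480) = -47447 + 480 = -46967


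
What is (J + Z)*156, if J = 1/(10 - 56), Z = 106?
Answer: 380250/23 ≈ 16533.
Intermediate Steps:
J = -1/46 (J = 1/(-46) = -1/46 ≈ -0.021739)
(J + Z)*156 = (-1/46 + 106)*156 = (4875/46)*156 = 380250/23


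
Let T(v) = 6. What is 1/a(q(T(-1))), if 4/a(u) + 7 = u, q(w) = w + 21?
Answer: 5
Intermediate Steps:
q(w) = 21 + w
a(u) = 4/(-7 + u)
1/a(q(T(-1))) = 1/(4/(-7 + (21 + 6))) = 1/(4/(-7 + 27)) = 1/(4/20) = 1/(4*(1/20)) = 1/(⅕) = 5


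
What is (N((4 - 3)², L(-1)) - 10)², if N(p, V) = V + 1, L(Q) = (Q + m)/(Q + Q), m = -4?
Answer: 169/4 ≈ 42.250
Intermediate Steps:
L(Q) = (-4 + Q)/(2*Q) (L(Q) = (Q - 4)/(Q + Q) = (-4 + Q)/((2*Q)) = (-4 + Q)*(1/(2*Q)) = (-4 + Q)/(2*Q))
N(p, V) = 1 + V
(N((4 - 3)², L(-1)) - 10)² = ((1 + (½)*(-4 - 1)/(-1)) - 10)² = ((1 + (½)*(-1)*(-5)) - 10)² = ((1 + 5/2) - 10)² = (7/2 - 10)² = (-13/2)² = 169/4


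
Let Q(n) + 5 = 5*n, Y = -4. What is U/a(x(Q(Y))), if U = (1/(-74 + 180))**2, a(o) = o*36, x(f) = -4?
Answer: -1/1617984 ≈ -6.1805e-7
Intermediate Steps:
Q(n) = -5 + 5*n
a(o) = 36*o
U = 1/11236 (U = (1/106)**2 = 1/11236 ≈ 8.9000e-5)
U/a(x(Q(Y))) = 1/(11236*((36*(-4)))) = (1/11236)/(-144) = (1/11236)*(-1/144) = -1/1617984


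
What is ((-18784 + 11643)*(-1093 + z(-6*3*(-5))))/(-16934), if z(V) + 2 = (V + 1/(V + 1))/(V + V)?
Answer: -128023198169/277378920 ≈ -461.55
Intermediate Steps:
z(V) = -2 + (V + 1/(1 + V))/(2*V) (z(V) = -2 + (V + 1/(V + 1))/(V + V) = -2 + (V + 1/(1 + V))/((2*V)) = -2 + (V + 1/(1 + V))*(1/(2*V)) = -2 + (V + 1/(1 + V))/(2*V))
((-18784 + 11643)*(-1093 + z(-6*3*(-5))))/(-16934) = ((-18784 + 11643)*(-1093 + (1 - 3*(-6*3)*(-5) - 3*(-6*3*(-5))**2)/(2*((-6*3*(-5)))*(1 - 6*3*(-5)))))/(-16934) = -7141*(-1093 + (1 - (-54)*(-5) - 3*(-18*(-5))**2)/(2*((-18*(-5)))*(1 - 18*(-5))))*(-1/16934) = -7141*(-1093 + (1/2)*(1 - 3*90 - 3*90**2)/(90*(1 + 90)))*(-1/16934) = -7141*(-1093 + (1/2)*(1/90)*(1 - 270 - 3*8100)/91)*(-1/16934) = -7141*(-1093 + (1/2)*(1/90)*(1/91)*(1 - 270 - 24300))*(-1/16934) = -7141*(-1093 + (1/2)*(1/90)*(1/91)*(-24569))*(-1/16934) = -7141*(-1093 - 24569/16380)*(-1/16934) = -7141*(-17927909/16380)*(-1/16934) = (128023198169/16380)*(-1/16934) = -128023198169/277378920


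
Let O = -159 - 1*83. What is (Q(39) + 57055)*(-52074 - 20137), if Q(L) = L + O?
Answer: -4105339772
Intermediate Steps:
O = -242 (O = -159 - 83 = -242)
Q(L) = -242 + L (Q(L) = L - 242 = -242 + L)
(Q(39) + 57055)*(-52074 - 20137) = ((-242 + 39) + 57055)*(-52074 - 20137) = (-203 + 57055)*(-72211) = 56852*(-72211) = -4105339772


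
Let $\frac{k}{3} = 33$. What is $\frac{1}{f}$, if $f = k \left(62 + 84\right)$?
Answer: $\frac{1}{14454} \approx 6.9185 \cdot 10^{-5}$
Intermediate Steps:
$k = 99$ ($k = 3 \cdot 33 = 99$)
$f = 14454$ ($f = 99 \left(62 + 84\right) = 99 \cdot 146 = 14454$)
$\frac{1}{f} = \frac{1}{14454}$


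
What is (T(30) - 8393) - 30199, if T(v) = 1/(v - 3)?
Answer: -1041983/27 ≈ -38592.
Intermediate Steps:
T(v) = 1/(-3 + v)
(T(30) - 8393) - 30199 = (1/(-3 + 30) - 8393) - 30199 = (1/27 - 8393) - 30199 = -226610/27 - 30199 = -1041983/27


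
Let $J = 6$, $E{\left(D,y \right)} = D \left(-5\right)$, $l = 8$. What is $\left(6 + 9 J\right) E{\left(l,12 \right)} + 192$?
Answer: $-2208$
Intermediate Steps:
$E{\left(D,y \right)} = - 5 D$
$\left(6 + 9 J\right) E{\left(l,12 \right)} + 192 = \left(6 + 9 \cdot 6\right) \left(\left(-5\right) 8\right) + 192 = \left(6 + 54\right) \left(-40\right) + 192 = 60 \left(-40\right) + 192 = -2400 + 192 = -2208$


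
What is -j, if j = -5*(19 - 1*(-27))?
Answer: 230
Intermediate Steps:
j = -230 (j = -5*(19 + 27) = -5*46 = -230)
-j = -1*(-230) = 230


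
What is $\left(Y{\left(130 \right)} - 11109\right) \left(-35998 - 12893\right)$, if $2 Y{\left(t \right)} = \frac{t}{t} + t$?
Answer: $\frac{1079855517}{2} \approx 5.3993 \cdot 10^{8}$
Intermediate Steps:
$Y{\left(t \right)} = \frac{1}{2} + \frac{t}{2}$ ($Y{\left(t \right)} = \frac{\frac{t}{t} + t}{2} = \frac{1 + t}{2} = \frac{1}{2} + \frac{t}{2}$)
$\left(Y{\left(130 \right)} - 11109\right) \left(-35998 - 12893\right) = \left(\left(\frac{1}{2} + \frac{1}{2} \cdot 130\right) - 11109\right) \left(-35998 - 12893\right) = \left(\left(\frac{1}{2} + 65\right) - 11109\right) \left(-48891\right) = \left(\frac{131}{2} - 11109\right) \left(-48891\right) = \left(- \frac{22087}{2}\right) \left(-48891\right) = \frac{1079855517}{2}$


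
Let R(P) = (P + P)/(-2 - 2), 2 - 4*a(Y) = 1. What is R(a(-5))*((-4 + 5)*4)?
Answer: -½ ≈ -0.50000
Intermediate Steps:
a(Y) = ¼ (a(Y) = ½ - ¼*1 = ½ - ¼ = ¼)
R(P) = -P/2 (R(P) = (2*P)/(-4) = (2*P)*(-¼) = -P/2)
R(a(-5))*((-4 + 5)*4) = (-½*¼)*((-4 + 5)*4) = -4/8 = -⅛*4 = -½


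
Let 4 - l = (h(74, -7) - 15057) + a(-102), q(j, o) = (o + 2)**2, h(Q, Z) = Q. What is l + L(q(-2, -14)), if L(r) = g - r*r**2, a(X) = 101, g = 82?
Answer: -2971016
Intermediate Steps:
q(j, o) = (2 + o)**2
L(r) = 82 - r**3 (L(r) = 82 - r*r**2 = 82 - r**3)
l = 14886 (l = 4 - ((74 - 15057) + 101) = 4 - (-14983 + 101) = 4 - 1*(-14882) = 4 + 14882 = 14886)
l + L(q(-2, -14)) = 14886 + (82 - ((2 - 14)**2)**3) = 14886 + (82 - ((-12)**2)**3) = 14886 + (82 - 1*144**3) = 14886 + (82 - 1*2985984) = 14886 + (82 - 2985984) = 14886 - 2985902 = -2971016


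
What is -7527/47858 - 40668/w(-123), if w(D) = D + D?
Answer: 324072917/1962178 ≈ 165.16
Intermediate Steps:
w(D) = 2*D
-7527/47858 - 40668/w(-123) = -7527/47858 - 40668/(2*(-123)) = -7527*1/47858 - 40668/(-246) = -7527/47858 - 40668*(-1/246) = -7527/47858 + 6778/41 = 324072917/1962178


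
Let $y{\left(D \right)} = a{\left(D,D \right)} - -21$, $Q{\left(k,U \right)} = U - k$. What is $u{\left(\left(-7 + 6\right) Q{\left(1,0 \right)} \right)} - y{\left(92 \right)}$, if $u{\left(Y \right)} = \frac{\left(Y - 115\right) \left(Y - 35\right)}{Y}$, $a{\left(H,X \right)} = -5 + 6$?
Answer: $3854$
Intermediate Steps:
$a{\left(H,X \right)} = 1$
$y{\left(D \right)} = 22$ ($y{\left(D \right)} = 1 - -21 = 1 + 21 = 22$)
$u{\left(Y \right)} = \frac{\left(-115 + Y\right) \left(-35 + Y\right)}{Y}$
$u{\left(\left(-7 + 6\right) Q{\left(1,0 \right)} \right)} - y{\left(92 \right)} = \left(-150 + \left(-7 + 6\right) \left(0 - 1\right) + \frac{4025}{\left(-7 + 6\right) \left(0 - 1\right)}\right) - 22 = \left(-150 - \left(0 - 1\right) + \frac{4025}{\left(-1\right) \left(0 - 1\right)}\right) - 22 = \left(-150 - -1 + \frac{4025}{\left(-1\right) \left(-1\right)}\right) - 22 = \left(-150 + 1 + \frac{4025}{1}\right) - 22 = \left(-150 + 1 + 4025 \cdot 1\right) - 22 = \left(-150 + 1 + 4025\right) - 22 = 3876 - 22 = 3854$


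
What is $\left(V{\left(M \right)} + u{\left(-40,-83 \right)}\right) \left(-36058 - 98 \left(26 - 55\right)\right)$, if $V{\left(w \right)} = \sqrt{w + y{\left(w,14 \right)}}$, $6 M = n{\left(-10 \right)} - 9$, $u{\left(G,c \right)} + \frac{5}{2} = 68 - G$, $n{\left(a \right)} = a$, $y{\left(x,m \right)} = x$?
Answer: $-3504288 - 11072 i \sqrt{57} \approx -3.5043 \cdot 10^{6} - 83592.0 i$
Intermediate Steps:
$u{\left(G,c \right)} = \frac{131}{2} - G$ ($u{\left(G,c \right)} = - \frac{5}{2} - \left(-68 + G\right) = \frac{131}{2} - G$)
$M = - \frac{19}{6}$ ($M = \frac{-10 - 9}{6} = \frac{1}{6} \left(-19\right) = - \frac{19}{6} \approx -3.1667$)
$V{\left(w \right)} = \sqrt{2} \sqrt{w}$ ($V{\left(w \right)} = \sqrt{w + w} = \sqrt{2 w} = \sqrt{2} \sqrt{w}$)
$\left(V{\left(M \right)} + u{\left(-40,-83 \right)}\right) \left(-36058 - 98 \left(26 - 55\right)\right) = \left(\sqrt{2} \sqrt{- \frac{19}{6}} + \left(\frac{131}{2} - -40\right)\right) \left(-36058 - 98 \left(26 - 55\right)\right) = \left(\sqrt{2} \frac{i \sqrt{114}}{6} + \left(\frac{131}{2} + 40\right)\right) \left(-36058 - -2842\right) = \left(\frac{i \sqrt{57}}{3} + \frac{211}{2}\right) \left(-36058 + 2842\right) = \left(\frac{211}{2} + \frac{i \sqrt{57}}{3}\right) \left(-33216\right) = -3504288 - 11072 i \sqrt{57}$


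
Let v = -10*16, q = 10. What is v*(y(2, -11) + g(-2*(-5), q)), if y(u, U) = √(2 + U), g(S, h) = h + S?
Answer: -3200 - 480*I ≈ -3200.0 - 480.0*I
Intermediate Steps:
g(S, h) = S + h
v = -160
v*(y(2, -11) + g(-2*(-5), q)) = -160*(√(2 - 11) + (-2*(-5) + 10)) = -160*(√(-9) + (10 + 10)) = -160*(3*I + 20) = -160*(20 + 3*I) = -3200 - 480*I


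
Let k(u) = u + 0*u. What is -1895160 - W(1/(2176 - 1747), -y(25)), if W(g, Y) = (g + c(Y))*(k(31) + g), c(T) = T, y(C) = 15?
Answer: -348701569360/184041 ≈ -1.8947e+6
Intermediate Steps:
k(u) = u (k(u) = u + 0 = u)
W(g, Y) = (31 + g)*(Y + g) (W(g, Y) = (g + Y)*(31 + g) = (Y + g)*(31 + g) = (31 + g)*(Y + g))
-1895160 - W(1/(2176 - 1747), -y(25)) = -1895160 - ((1/(2176 - 1747))**2 + 31*(-1*15) + 31/(2176 - 1747) + (-1*15)/(2176 - 1747)) = -1895160 - ((1/429)**2 + 31*(-15) + 31/429 - 15/429) = -1895160 - ((1/429)**2 - 465 + 31*(1/429) - 15*1/429) = -1895160 - (1/184041 - 465 + 31/429 - 5/143) = -1895160 - 1*(-85572200/184041) = -1895160 + 85572200/184041 = -348701569360/184041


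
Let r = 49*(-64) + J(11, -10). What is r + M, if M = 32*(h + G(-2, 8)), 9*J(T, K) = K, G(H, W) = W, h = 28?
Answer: -17866/9 ≈ -1985.1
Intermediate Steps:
J(T, K) = K/9
r = -28234/9 (r = 49*(-64) + (⅑)*(-10) = -3136 - 10/9 = -28234/9 ≈ -3137.1)
M = 1152 (M = 32*(28 + 8) = 32*36 = 1152)
r + M = -28234/9 + 1152 = -17866/9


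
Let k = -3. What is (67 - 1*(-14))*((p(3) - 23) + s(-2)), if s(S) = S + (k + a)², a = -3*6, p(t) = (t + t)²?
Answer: 36612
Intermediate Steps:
p(t) = 4*t² (p(t) = (2*t)² = 4*t²)
a = -18
s(S) = 441 + S (s(S) = S + (-3 - 18)² = S + (-21)² = S + 441 = 441 + S)
(67 - 1*(-14))*((p(3) - 23) + s(-2)) = (67 - 1*(-14))*((4*3² - 23) + (441 - 2)) = (67 + 14)*((4*9 - 23) + 439) = 81*((36 - 23) + 439) = 81*(13 + 439) = 81*452 = 36612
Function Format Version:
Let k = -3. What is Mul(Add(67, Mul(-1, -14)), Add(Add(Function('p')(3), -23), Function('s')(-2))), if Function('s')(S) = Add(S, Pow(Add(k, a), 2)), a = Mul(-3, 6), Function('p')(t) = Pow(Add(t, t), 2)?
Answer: 36612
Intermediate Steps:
Function('p')(t) = Mul(4, Pow(t, 2)) (Function('p')(t) = Pow(Mul(2, t), 2) = Mul(4, Pow(t, 2)))
a = -18
Function('s')(S) = Add(441, S) (Function('s')(S) = Add(S, Pow(Add(-3, -18), 2)) = Add(S, Pow(-21, 2)) = Add(S, 441) = Add(441, S))
Mul(Add(67, Mul(-1, -14)), Add(Add(Function('p')(3), -23), Function('s')(-2))) = Mul(Add(67, Mul(-1, -14)), Add(Add(Mul(4, Pow(3, 2)), -23), Add(441, -2))) = Mul(Add(67, 14), Add(Add(Mul(4, 9), -23), 439)) = Mul(81, Add(Add(36, -23), 439)) = Mul(81, Add(13, 439)) = Mul(81, 452) = 36612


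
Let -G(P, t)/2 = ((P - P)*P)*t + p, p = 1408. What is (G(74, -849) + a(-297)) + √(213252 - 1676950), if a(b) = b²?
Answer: 85393 + I*√1463698 ≈ 85393.0 + 1209.8*I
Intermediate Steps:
G(P, t) = -2816 (G(P, t) = -2*(((P - P)*P)*t + 1408) = -2*((0*P)*t + 1408) = -2*(0*t + 1408) = -2*(0 + 1408) = -2*1408 = -2816)
(G(74, -849) + a(-297)) + √(213252 - 1676950) = (-2816 + (-297)²) + √(213252 - 1676950) = (-2816 + 88209) + √(-1463698) = 85393 + I*√1463698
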